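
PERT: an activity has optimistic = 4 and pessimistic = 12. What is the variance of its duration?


σ² = ((p - o) / 6)² = (p - o)² / 36
= (12 - 4)² / 36
= 8² / 36
= 64 / 36
= 1.7778


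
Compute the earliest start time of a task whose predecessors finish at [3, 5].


ES = max of all predecessor completion times
Predecessors: [3, 5]
ES = max(3, 5)
= 5


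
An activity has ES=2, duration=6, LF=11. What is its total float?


EF = ES + duration = 2 + 6 = 8
LS = LF - duration = 11 - 6 = 5
Total Float = LF - EF = 11 - 8
(or LS - ES = 5 - 2)
= 3


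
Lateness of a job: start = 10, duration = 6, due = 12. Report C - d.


Completion = 10 + 6 = 16
Lateness = C - d = 16 - 12
= 4


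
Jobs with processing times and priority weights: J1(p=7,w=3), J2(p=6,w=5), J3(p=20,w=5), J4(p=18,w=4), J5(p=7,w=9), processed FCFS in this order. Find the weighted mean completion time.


Completion times:
  J1: C=7, w×C=3×7=21
  J2: C=13, w×C=5×13=65
  J3: C=33, w×C=5×33=165
  J4: C=51, w×C=4×51=204
  J5: C=58, w×C=9×58=522
Sum w×C = 977
Sum w = 26
Weighted avg = 977/26
= 37.58


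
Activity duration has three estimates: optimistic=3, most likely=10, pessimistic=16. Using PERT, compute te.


te = (o + 4m + p) / 6
= (3 + 4×10 + 16) / 6
= (3 + 40 + 16) / 6
= 59 / 6
= 9.83


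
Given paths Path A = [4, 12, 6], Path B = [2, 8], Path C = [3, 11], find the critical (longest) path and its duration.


Path A: 4 + 12 + 6 = 22
Path B: 2 + 8 = 10
Path C: 3 + 11 = 14
Critical path = longest = max(22, 10, 14)
= 22 (Path A)


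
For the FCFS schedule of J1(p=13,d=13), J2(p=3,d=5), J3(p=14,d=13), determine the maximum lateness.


Lateness per job (L = C - d):
  J1: C=13, d=13, L=0
  J2: C=16, d=5, L=11
  J3: C=30, d=13, L=17
Lmax = max(0, 11, 17)
= 17


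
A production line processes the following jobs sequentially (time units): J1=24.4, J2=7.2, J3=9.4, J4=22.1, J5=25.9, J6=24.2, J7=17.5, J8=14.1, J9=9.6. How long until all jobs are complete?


Sequential makespan: sum all processing times
= 24.4 + 7.2 + 9.4 + 22.1 + 25.9 + 24.2 + 17.5 + 14.1 + 9.6
= 154.4 time units


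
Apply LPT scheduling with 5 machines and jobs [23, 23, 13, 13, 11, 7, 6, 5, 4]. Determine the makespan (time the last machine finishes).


Jobs (LPT sorted): [23, 23, 13, 13, 11, 7, 6, 5, 4]
Machines: 5
  J=23 → Machine 1 (load: 0+23=23)
  J=23 → Machine 2 (load: 0+23=23)
  J=13 → Machine 3 (load: 0+13=13)
  J=13 → Machine 4 (load: 0+13=13)
  J=11 → Machine 5 (load: 0+11=11)
  J=7 → Machine 5 (load: 11+7=18)
  J=6 → Machine 3 (load: 13+6=19)
  J=5 → Machine 4 (load: 13+5=18)
  J=4 → Machine 4 (load: 18+4=22)
Machine loads: [23, 23, 19, 22, 18]
Makespan = max = 23 time units


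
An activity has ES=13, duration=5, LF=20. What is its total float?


EF = ES + duration = 13 + 5 = 18
LS = LF - duration = 20 - 5 = 15
Total Float = LF - EF = 20 - 18
(or LS - ES = 15 - 13)
= 2


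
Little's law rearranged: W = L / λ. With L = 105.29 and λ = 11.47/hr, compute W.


Little's law: L = λW → W = L / λ
= 105.29 / 11.47
= 9.18 hours


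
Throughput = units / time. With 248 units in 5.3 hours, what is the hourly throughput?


Throughput = units / time
= 248 / 5.3
= 46.8 units/hour


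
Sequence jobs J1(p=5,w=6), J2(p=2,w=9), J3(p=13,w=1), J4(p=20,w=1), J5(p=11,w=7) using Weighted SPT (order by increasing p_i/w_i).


WSPT (Smith's rule): sort by p/w ascending
  J2: p/w = 2/9 = 0.222
  J1: p/w = 5/6 = 0.833
  J5: p/w = 11/7 = 1.571
  J3: p/w = 13/1 = 13.000
  J4: p/w = 20/1 = 20.000
Order: J2 → J1 → J5 → J3 → J4


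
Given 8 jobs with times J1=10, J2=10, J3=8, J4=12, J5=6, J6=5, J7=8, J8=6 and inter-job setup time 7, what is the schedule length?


Makespan = Σ processing + (n-1) × setup
= (10 + 10 + 8 + 12 + 6 + 5 + 8 + 6) + (8-1)×7
= 65 + 49
= 114 time units


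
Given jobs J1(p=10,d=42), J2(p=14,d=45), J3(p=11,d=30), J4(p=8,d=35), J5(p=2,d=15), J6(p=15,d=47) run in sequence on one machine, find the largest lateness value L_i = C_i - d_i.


Lateness per job (L = C - d):
  J1: C=10, d=42, L=-32
  J2: C=24, d=45, L=-21
  J3: C=35, d=30, L=5
  J4: C=43, d=35, L=8
  J5: C=45, d=15, L=30
  J6: C=60, d=47, L=13
Lmax = max(-32, -21, 5, 8, 30, 13)
= 30


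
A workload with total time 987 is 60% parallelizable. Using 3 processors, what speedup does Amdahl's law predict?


Amdahl's law: T_p = T × ((1-p) + p/N)
= 987 × ((1-0.6) + 0.6/3)
= 987 × (0.40 + 0.2000)
= 987 × 0.6000
= 592.20
Speedup = 987/592.20
= 1.67×


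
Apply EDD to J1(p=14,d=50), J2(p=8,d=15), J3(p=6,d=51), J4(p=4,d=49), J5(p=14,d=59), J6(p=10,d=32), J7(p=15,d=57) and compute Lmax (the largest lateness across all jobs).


EDD order: J2 → J6 → J4 → J1 → J3 → J7 → J5
Completion and lateness:
  J2: C=8, d=15, L=8-15=-7
  J6: C=18, d=32, L=18-32=-14
  J4: C=22, d=49, L=22-49=-27
  J1: C=36, d=50, L=36-50=-14
  J3: C=42, d=51, L=42-51=-9
  J7: C=57, d=57, L=57-57=0
  J5: C=71, d=59, L=71-59=12
Lmax = max(-7, -14, -27, -14, -9, 0, 12)
= 12


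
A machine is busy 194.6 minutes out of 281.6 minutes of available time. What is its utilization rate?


Utilization = busy / total × 100
= 194.6 / 281.6 × 100
= 69.1%


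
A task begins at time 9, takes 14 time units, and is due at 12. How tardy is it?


Completion = start + processing = 9 + 14 = 23
Tardiness = max(0, C - d) = max(0, 23 - 12)
= max(0, 11)
= 11


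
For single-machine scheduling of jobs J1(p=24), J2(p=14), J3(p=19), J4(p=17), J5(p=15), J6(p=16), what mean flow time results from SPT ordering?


SPT order: J2 → J5 → J6 → J4 → J3 → J1
Completion times:
  J2: C=14
  J5: C=29
  J6: C=45
  J4: C=62
  J3: C=81
  J1: C=105
Sum = 336, n = 6
Mean flow = 336/6
= 56.00


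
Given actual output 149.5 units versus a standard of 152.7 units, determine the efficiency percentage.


Efficiency = (actual / standard) × 100
= (149.5 / 152.7) × 100
= 97.9%


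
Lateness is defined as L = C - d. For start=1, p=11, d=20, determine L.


Completion = 1 + 11 = 12
Lateness = C - d = 12 - 20
= -8


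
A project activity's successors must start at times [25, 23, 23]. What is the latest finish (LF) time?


LF = min of all successor start times
Successors start at: [25, 23, 23]
LF = min(25, 23, 23)
= 23


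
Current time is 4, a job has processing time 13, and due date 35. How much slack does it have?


Slack = due - current_time - processing
= 35 - 4 - 13
= 18


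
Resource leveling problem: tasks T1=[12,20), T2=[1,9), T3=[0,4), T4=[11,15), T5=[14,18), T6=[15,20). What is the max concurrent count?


Check each time point for overlaps:
  t=14: 3 tasks active (T1, T4, T5)
Max concurrent = 3


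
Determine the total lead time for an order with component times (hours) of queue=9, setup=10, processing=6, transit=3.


Lead time = queue + setup + processing + transit
= 9 + 10 + 6 + 3
= 28 hours


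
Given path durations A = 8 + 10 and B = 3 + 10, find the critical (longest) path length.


Path A: 8 + 10 = 18
Path B: 3 + 10 = 13
Critical path = longest = max(18, 13)
= 18 (Path A)


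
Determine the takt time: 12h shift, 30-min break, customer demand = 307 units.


Available = 12×60 - 30 = 690 min
Takt time = 690 / 307
= 2.25 min/unit


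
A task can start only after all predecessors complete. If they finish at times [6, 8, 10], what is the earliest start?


ES = max of all predecessor completion times
Predecessors: [6, 8, 10]
ES = max(6, 8, 10)
= 10


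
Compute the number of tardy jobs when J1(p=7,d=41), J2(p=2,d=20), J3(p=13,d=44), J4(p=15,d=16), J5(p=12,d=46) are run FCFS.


Completion vs due date:
  J1: C=7, d=41 → on time
  J2: C=9, d=20 → on time
  J3: C=22, d=44 → on time
  J4: C=37, d=16 → TARDY
  J5: C=49, d=46 → TARDY
Tardy jobs: J4, J5
Count = 2


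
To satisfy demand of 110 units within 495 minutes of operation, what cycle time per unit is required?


Cycle time = available time / demand
= 495 / 110
= 4.50 min/unit


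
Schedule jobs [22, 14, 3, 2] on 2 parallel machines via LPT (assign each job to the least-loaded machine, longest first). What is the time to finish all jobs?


Jobs (LPT sorted): [22, 14, 3, 2]
Machines: 2
  J=22 → Machine 1 (load: 0+22=22)
  J=14 → Machine 2 (load: 0+14=14)
  J=3 → Machine 2 (load: 14+3=17)
  J=2 → Machine 2 (load: 17+2=19)
Machine loads: [22, 19]
Makespan = max = 22 time units


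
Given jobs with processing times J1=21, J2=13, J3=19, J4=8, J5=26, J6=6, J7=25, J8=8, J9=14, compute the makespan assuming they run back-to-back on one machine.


Sequential makespan: sum all processing times
= 21 + 13 + 19 + 8 + 26 + 6 + 25 + 8 + 14
= 140 time units


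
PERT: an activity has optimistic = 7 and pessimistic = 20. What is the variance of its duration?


σ² = ((p - o) / 6)² = (p - o)² / 36
= (20 - 7)² / 36
= 13² / 36
= 169 / 36
= 4.6944


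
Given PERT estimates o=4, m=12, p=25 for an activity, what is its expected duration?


te = (o + 4m + p) / 6
= (4 + 4×12 + 25) / 6
= (4 + 48 + 25) / 6
= 77 / 6
= 12.83


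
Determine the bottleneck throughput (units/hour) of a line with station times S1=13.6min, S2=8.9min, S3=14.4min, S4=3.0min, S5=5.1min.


Bottleneck = longest station time
Station times: [13.6, 8.9, 14.4, 3.0, 5.1]
Max = 14.4 min
Rate = 60 / 14.4
= 4.17 units/hour (bottleneck: 14.4min)


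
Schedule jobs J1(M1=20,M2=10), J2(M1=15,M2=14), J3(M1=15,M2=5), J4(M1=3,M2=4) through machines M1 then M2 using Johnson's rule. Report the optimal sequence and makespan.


Johnson's rule:
Group 1 (M1≤M2, sort by M1): ['J4']
Group 2 (M1>M2, sort desc M2): ['J2', 'J1', 'J3']
Sequence: J4 → J2 → J1 → J3
Makespan calculation:
  J4: M1 done=3, M2 done=7
  J2: M1 done=18, M2 done=32
  J1: M1 done=38, M2 done=48
  J3: M1 done=53, M2 done=58
= Sequence: J4 → J2 → J1 → J3, Makespan: 58


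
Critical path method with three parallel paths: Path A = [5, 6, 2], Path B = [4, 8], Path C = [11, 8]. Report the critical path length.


Path A: 5 + 6 + 2 = 13
Path B: 4 + 8 = 12
Path C: 11 + 8 = 19
Critical path = longest = max(13, 12, 19)
= 19 (Path C)


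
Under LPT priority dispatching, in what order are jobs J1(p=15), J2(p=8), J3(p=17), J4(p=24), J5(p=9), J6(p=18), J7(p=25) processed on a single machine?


LPT: sort by longest processing time first
  J7: p=25
  J4: p=24
  J6: p=18
  J3: p=17
  J1: p=15
  J5: p=9
  J2: p=8
Order: J7 → J4 → J6 → J3 → J1 → J5 → J2


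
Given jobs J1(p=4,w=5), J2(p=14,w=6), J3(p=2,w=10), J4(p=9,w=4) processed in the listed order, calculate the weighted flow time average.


Completion times:
  J1: C=4, w×C=5×4=20
  J2: C=18, w×C=6×18=108
  J3: C=20, w×C=10×20=200
  J4: C=29, w×C=4×29=116
Sum w×C = 444
Sum w = 25
Weighted avg = 444/25
= 17.76


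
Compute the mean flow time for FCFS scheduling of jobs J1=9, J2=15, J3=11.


Completion times:
  J1: completes at 9
  J2: completes at 24
  J3: completes at 35
Sum = 68
Average = 68/3
= 22.67


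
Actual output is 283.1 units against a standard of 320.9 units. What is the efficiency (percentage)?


Efficiency = (actual / standard) × 100
= (283.1 / 320.9) × 100
= 88.2%


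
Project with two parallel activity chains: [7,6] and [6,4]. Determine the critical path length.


Path A: 7 + 6 = 13
Path B: 6 + 4 = 10
Critical path = longest = max(13, 10)
= 13 (Path A)


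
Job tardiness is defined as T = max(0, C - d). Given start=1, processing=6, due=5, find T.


Completion = start + processing = 1 + 6 = 7
Tardiness = max(0, C - d) = max(0, 7 - 5)
= max(0, 2)
= 2


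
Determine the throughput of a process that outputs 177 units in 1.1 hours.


Throughput = units / time
= 177 / 1.1
= 160.9 units/hour


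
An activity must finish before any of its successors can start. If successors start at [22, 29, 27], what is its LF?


LF = min of all successor start times
Successors start at: [22, 29, 27]
LF = min(22, 29, 27)
= 22


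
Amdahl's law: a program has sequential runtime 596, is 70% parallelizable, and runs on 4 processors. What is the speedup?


Amdahl's law: T_p = T × ((1-p) + p/N)
= 596 × ((1-0.7) + 0.7/4)
= 596 × (0.30 + 0.1750)
= 596 × 0.4750
= 283.10
Speedup = 596/283.10
= 2.11×


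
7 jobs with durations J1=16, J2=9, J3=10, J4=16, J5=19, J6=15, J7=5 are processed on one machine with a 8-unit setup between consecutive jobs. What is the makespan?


Makespan = Σ processing + (n-1) × setup
= (16 + 9 + 10 + 16 + 19 + 15 + 5) + (7-1)×8
= 90 + 48
= 138 time units


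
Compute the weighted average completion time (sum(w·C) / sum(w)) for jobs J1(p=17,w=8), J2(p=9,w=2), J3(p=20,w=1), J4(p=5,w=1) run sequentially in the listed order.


Completion times:
  J1: C=17, w×C=8×17=136
  J2: C=26, w×C=2×26=52
  J3: C=46, w×C=1×46=46
  J4: C=51, w×C=1×51=51
Sum w×C = 285
Sum w = 12
Weighted avg = 285/12
= 23.75


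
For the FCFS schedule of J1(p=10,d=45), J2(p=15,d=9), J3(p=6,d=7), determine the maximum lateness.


Lateness per job (L = C - d):
  J1: C=10, d=45, L=-35
  J2: C=25, d=9, L=16
  J3: C=31, d=7, L=24
Lmax = max(-35, 16, 24)
= 24


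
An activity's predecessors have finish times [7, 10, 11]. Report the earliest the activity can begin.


ES = max of all predecessor completion times
Predecessors: [7, 10, 11]
ES = max(7, 10, 11)
= 11


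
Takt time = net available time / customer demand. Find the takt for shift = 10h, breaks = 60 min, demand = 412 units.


Available = 10×60 - 60 = 540 min
Takt time = 540 / 412
= 1.31 min/unit


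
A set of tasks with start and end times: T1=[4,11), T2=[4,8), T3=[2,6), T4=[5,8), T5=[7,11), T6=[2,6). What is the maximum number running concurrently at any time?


Check each time point for overlaps:
  t=5: 5 tasks active (T1, T2, T3, T4, T6)
Max concurrent = 5


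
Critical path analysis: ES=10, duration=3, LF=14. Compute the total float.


EF = ES + duration = 10 + 3 = 13
LS = LF - duration = 14 - 3 = 11
Total Float = LF - EF = 14 - 13
(or LS - ES = 11 - 10)
= 1


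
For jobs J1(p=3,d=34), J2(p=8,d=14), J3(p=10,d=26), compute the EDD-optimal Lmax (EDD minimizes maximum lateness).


EDD order: J2 → J3 → J1
Completion and lateness:
  J2: C=8, d=14, L=8-14=-6
  J3: C=18, d=26, L=18-26=-8
  J1: C=21, d=34, L=21-34=-13
Lmax = max(-6, -8, -13)
= -6


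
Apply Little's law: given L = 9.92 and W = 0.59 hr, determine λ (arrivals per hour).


Little's law: L = λW → λ = L / W
= 9.92 / 0.59
= 16.81 per hour


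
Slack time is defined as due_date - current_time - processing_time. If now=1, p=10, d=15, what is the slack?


Slack = due - current_time - processing
= 15 - 1 - 10
= 4


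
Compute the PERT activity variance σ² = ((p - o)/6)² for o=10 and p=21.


σ² = ((p - o) / 6)² = (p - o)² / 36
= (21 - 10)² / 36
= 11² / 36
= 121 / 36
= 3.3611


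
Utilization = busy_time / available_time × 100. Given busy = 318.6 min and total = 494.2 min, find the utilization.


Utilization = busy / total × 100
= 318.6 / 494.2 × 100
= 64.5%


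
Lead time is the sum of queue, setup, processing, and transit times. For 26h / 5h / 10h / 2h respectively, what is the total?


Lead time = queue + setup + processing + transit
= 26 + 5 + 10 + 2
= 43 hours


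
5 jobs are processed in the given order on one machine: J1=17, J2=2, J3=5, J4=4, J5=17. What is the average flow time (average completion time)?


Completion times:
  J1: completes at 17
  J2: completes at 19
  J3: completes at 24
  J4: completes at 28
  J5: completes at 45
Sum = 133
Average = 133/5
= 26.60


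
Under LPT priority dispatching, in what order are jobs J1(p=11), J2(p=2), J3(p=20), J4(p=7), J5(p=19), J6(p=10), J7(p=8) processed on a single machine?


LPT: sort by longest processing time first
  J3: p=20
  J5: p=19
  J1: p=11
  J6: p=10
  J7: p=8
  J4: p=7
  J2: p=2
Order: J3 → J5 → J1 → J6 → J7 → J4 → J2


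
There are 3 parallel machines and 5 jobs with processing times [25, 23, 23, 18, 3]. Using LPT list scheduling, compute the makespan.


Jobs (LPT sorted): [25, 23, 23, 18, 3]
Machines: 3
  J=25 → Machine 1 (load: 0+25=25)
  J=23 → Machine 2 (load: 0+23=23)
  J=23 → Machine 3 (load: 0+23=23)
  J=18 → Machine 2 (load: 23+18=41)
  J=3 → Machine 3 (load: 23+3=26)
Machine loads: [25, 41, 26]
Makespan = max = 41 time units


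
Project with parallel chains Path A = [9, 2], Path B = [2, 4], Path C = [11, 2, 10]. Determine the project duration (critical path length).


Path A: 9 + 2 = 11
Path B: 2 + 4 = 6
Path C: 11 + 2 + 10 = 23
Critical path = longest = max(11, 6, 23)
= 23 (Path C)


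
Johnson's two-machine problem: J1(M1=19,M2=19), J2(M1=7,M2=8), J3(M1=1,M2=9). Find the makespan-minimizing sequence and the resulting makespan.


Johnson's rule:
Group 1 (M1≤M2, sort by M1): ['J3', 'J2', 'J1']
Group 2 (M1>M2, sort desc M2): []
Sequence: J3 → J2 → J1
Makespan calculation:
  J3: M1 done=1, M2 done=10
  J2: M1 done=8, M2 done=18
  J1: M1 done=27, M2 done=46
= Sequence: J3 → J2 → J1, Makespan: 46


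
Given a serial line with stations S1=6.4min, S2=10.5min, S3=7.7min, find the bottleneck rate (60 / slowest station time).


Bottleneck = longest station time
Station times: [6.4, 10.5, 7.7]
Max = 10.5 min
Rate = 60 / 10.5
= 5.71 units/hour (bottleneck: 10.5min)


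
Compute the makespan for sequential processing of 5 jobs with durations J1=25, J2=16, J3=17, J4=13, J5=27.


Sequential makespan: sum all processing times
= 25 + 16 + 17 + 13 + 27
= 98 time units


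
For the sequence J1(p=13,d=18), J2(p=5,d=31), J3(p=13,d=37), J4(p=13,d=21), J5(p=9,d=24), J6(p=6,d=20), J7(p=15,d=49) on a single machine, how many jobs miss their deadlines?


Completion vs due date:
  J1: C=13, d=18 → on time
  J2: C=18, d=31 → on time
  J3: C=31, d=37 → on time
  J4: C=44, d=21 → TARDY
  J5: C=53, d=24 → TARDY
  J6: C=59, d=20 → TARDY
  J7: C=74, d=49 → TARDY
Tardy jobs: J4, J5, J6, J7
Count = 4


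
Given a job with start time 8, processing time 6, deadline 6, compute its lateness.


Completion = 8 + 6 = 14
Lateness = C - d = 14 - 6
= 8


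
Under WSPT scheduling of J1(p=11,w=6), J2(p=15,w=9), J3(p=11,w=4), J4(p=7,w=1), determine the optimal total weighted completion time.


WSPT order (by p/w): J2 → J1 → J3 → J4
  J2: C=15, w·C=9×15=135
  J1: C=26, w·C=6×26=156
  J3: C=37, w·C=4×37=148
  J4: C=44, w·C=1×44=44
Σ w·C = 483
= 483


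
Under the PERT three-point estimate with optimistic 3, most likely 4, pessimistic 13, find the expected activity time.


te = (o + 4m + p) / 6
= (3 + 4×4 + 13) / 6
= (3 + 16 + 13) / 6
= 32 / 6
= 5.33


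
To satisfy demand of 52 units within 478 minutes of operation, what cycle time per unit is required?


Cycle time = available time / demand
= 478 / 52
= 9.19 min/unit


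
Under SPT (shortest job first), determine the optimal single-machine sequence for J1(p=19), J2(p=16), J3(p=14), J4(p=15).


SPT: sort by shortest processing time
  J3: p=14
  J4: p=15
  J2: p=16
  J1: p=19
Order: J3 → J4 → J2 → J1


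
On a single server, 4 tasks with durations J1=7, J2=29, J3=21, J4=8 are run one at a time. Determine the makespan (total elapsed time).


Sequential makespan: sum all processing times
= 7 + 29 + 21 + 8
= 65 time units


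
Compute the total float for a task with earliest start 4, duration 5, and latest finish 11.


EF = ES + duration = 4 + 5 = 9
LS = LF - duration = 11 - 5 = 6
Total Float = LF - EF = 11 - 9
(or LS - ES = 6 - 4)
= 2


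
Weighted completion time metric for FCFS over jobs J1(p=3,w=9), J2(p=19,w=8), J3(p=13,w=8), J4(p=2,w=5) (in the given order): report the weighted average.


Completion times:
  J1: C=3, w×C=9×3=27
  J2: C=22, w×C=8×22=176
  J3: C=35, w×C=8×35=280
  J4: C=37, w×C=5×37=185
Sum w×C = 668
Sum w = 30
Weighted avg = 668/30
= 22.27


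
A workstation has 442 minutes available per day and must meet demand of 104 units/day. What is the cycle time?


Cycle time = available time / demand
= 442 / 104
= 4.25 min/unit


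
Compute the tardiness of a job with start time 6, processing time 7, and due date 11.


Completion = start + processing = 6 + 7 = 13
Tardiness = max(0, C - d) = max(0, 13 - 11)
= max(0, 2)
= 2


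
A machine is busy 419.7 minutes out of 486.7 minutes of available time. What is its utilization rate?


Utilization = busy / total × 100
= 419.7 / 486.7 × 100
= 86.2%


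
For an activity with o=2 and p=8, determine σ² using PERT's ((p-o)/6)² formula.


σ² = ((p - o) / 6)² = (p - o)² / 36
= (8 - 2)² / 36
= 6² / 36
= 36 / 36
= 1.0000


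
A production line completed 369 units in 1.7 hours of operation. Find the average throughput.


Throughput = units / time
= 369 / 1.7
= 217.1 units/hour


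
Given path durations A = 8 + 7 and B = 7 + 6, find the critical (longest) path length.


Path A: 8 + 7 = 15
Path B: 7 + 6 = 13
Critical path = longest = max(15, 13)
= 15 (Path A)


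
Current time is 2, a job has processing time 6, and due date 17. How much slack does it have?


Slack = due - current_time - processing
= 17 - 2 - 6
= 9


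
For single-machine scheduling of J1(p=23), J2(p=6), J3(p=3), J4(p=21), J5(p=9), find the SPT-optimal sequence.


SPT: sort by shortest processing time
  J3: p=3
  J2: p=6
  J5: p=9
  J4: p=21
  J1: p=23
Order: J3 → J2 → J5 → J4 → J1


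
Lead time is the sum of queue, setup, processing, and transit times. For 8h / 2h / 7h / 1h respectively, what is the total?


Lead time = queue + setup + processing + transit
= 8 + 2 + 7 + 1
= 18 hours


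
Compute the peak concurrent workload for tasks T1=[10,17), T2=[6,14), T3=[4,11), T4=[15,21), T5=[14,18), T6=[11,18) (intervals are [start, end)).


Check each time point for overlaps:
  t=15: 4 tasks active (T1, T4, T5, T6)
Max concurrent = 4


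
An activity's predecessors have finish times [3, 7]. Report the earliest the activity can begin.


ES = max of all predecessor completion times
Predecessors: [3, 7]
ES = max(3, 7)
= 7


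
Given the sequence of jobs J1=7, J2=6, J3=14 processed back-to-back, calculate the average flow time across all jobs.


Completion times:
  J1: completes at 7
  J2: completes at 13
  J3: completes at 27
Sum = 47
Average = 47/3
= 15.67


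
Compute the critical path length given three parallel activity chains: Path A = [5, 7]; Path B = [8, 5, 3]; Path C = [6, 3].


Path A: 5 + 7 = 12
Path B: 8 + 5 + 3 = 16
Path C: 6 + 3 = 9
Critical path = longest = max(12, 16, 9)
= 16 (Path B)


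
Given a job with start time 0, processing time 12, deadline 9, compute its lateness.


Completion = 0 + 12 = 12
Lateness = C - d = 12 - 9
= 3


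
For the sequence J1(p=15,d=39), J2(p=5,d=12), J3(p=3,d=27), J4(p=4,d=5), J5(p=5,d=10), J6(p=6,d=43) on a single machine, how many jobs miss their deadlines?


Completion vs due date:
  J1: C=15, d=39 → on time
  J2: C=20, d=12 → TARDY
  J3: C=23, d=27 → on time
  J4: C=27, d=5 → TARDY
  J5: C=32, d=10 → TARDY
  J6: C=38, d=43 → on time
Tardy jobs: J2, J4, J5
Count = 3


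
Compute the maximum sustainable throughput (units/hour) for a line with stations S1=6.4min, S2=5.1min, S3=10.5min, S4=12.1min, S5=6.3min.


Bottleneck = longest station time
Station times: [6.4, 5.1, 10.5, 12.1, 6.3]
Max = 12.1 min
Rate = 60 / 12.1
= 4.96 units/hour (bottleneck: 12.1min)


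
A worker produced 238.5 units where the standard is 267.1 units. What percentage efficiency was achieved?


Efficiency = (actual / standard) × 100
= (238.5 / 267.1) × 100
= 89.3%


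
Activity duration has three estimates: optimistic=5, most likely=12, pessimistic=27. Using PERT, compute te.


te = (o + 4m + p) / 6
= (5 + 4×12 + 27) / 6
= (5 + 48 + 27) / 6
= 80 / 6
= 13.33


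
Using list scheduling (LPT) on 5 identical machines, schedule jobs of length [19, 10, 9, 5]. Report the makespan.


Jobs (LPT sorted): [19, 10, 9, 5]
Machines: 5
  J=19 → Machine 1 (load: 0+19=19)
  J=10 → Machine 2 (load: 0+10=10)
  J=9 → Machine 3 (load: 0+9=9)
  J=5 → Machine 4 (load: 0+5=5)
Machine loads: [19, 10, 9, 5, 0]
Makespan = max = 19 time units


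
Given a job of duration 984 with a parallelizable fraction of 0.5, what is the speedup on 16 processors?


Amdahl's law: T_p = T × ((1-p) + p/N)
= 984 × ((1-0.5) + 0.5/16)
= 984 × (0.50 + 0.0312)
= 984 × 0.5312
= 522.75
Speedup = 984/522.75
= 1.88×


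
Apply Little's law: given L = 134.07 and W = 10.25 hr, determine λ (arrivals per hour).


Little's law: L = λW → λ = L / W
= 134.07 / 10.25
= 13.08 per hour


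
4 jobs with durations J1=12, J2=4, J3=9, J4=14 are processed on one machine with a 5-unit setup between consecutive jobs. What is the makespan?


Makespan = Σ processing + (n-1) × setup
= (12 + 4 + 9 + 14) + (4-1)×5
= 39 + 15
= 54 time units


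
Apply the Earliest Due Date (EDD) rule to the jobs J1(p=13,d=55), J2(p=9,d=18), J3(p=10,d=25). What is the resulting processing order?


EDD: sort by earliest due date
  J2: d=18, p=9
  J3: d=25, p=10
  J1: d=55, p=13
Order: J2 → J3 → J1


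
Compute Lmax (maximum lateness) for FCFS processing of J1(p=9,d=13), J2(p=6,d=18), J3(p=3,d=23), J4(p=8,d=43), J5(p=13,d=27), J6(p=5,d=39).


Lateness per job (L = C - d):
  J1: C=9, d=13, L=-4
  J2: C=15, d=18, L=-3
  J3: C=18, d=23, L=-5
  J4: C=26, d=43, L=-17
  J5: C=39, d=27, L=12
  J6: C=44, d=39, L=5
Lmax = max(-4, -3, -5, -17, 12, 5)
= 12


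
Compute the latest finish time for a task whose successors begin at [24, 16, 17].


LF = min of all successor start times
Successors start at: [24, 16, 17]
LF = min(24, 16, 17)
= 16


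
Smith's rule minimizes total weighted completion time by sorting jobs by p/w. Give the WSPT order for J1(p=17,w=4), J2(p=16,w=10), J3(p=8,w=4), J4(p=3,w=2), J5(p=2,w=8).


WSPT (Smith's rule): sort by p/w ascending
  J5: p/w = 2/8 = 0.250
  J4: p/w = 3/2 = 1.500
  J2: p/w = 16/10 = 1.600
  J3: p/w = 8/4 = 2.000
  J1: p/w = 17/4 = 4.250
Order: J5 → J4 → J2 → J3 → J1


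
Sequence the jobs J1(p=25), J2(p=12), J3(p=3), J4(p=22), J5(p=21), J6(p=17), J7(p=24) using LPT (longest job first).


LPT: sort by longest processing time first
  J1: p=25
  J7: p=24
  J4: p=22
  J5: p=21
  J6: p=17
  J2: p=12
  J3: p=3
Order: J1 → J7 → J4 → J5 → J6 → J2 → J3


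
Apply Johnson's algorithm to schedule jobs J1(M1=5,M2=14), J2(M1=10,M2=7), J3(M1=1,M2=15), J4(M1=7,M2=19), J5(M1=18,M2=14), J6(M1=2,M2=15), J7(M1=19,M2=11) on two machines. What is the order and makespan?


Johnson's rule:
Group 1 (M1≤M2, sort by M1): ['J3', 'J6', 'J1', 'J4']
Group 2 (M1>M2, sort desc M2): ['J5', 'J7', 'J2']
Sequence: J3 → J6 → J1 → J4 → J5 → J7 → J2
Makespan calculation:
  J3: M1 done=1, M2 done=16
  J6: M1 done=3, M2 done=31
  J1: M1 done=8, M2 done=45
  J4: M1 done=15, M2 done=64
  J5: M1 done=33, M2 done=78
  J7: M1 done=52, M2 done=89
  J2: M1 done=62, M2 done=96
= Sequence: J3 → J6 → J1 → J4 → J5 → J7 → J2, Makespan: 96


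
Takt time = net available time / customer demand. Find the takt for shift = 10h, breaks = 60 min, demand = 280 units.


Available = 10×60 - 60 = 540 min
Takt time = 540 / 280
= 1.93 min/unit


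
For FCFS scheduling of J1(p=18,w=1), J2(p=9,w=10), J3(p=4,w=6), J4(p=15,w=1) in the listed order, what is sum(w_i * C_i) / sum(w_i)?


Completion times:
  J1: C=18, w×C=1×18=18
  J2: C=27, w×C=10×27=270
  J3: C=31, w×C=6×31=186
  J4: C=46, w×C=1×46=46
Sum w×C = 520
Sum w = 18
Weighted avg = 520/18
= 28.89


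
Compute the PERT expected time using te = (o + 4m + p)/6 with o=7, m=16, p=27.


te = (o + 4m + p) / 6
= (7 + 4×16 + 27) / 6
= (7 + 64 + 27) / 6
= 98 / 6
= 16.33


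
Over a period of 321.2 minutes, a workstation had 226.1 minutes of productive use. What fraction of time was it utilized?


Utilization = busy / total × 100
= 226.1 / 321.2 × 100
= 70.4%


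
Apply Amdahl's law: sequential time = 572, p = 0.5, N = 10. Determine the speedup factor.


Amdahl's law: T_p = T × ((1-p) + p/N)
= 572 × ((1-0.5) + 0.5/10)
= 572 × (0.50 + 0.0500)
= 572 × 0.5500
= 314.60
Speedup = 572/314.60
= 1.82×


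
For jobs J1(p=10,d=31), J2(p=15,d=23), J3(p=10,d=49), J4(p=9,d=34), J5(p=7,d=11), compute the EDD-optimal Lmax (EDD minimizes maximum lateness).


EDD order: J5 → J2 → J1 → J4 → J3
Completion and lateness:
  J5: C=7, d=11, L=7-11=-4
  J2: C=22, d=23, L=22-23=-1
  J1: C=32, d=31, L=32-31=1
  J4: C=41, d=34, L=41-34=7
  J3: C=51, d=49, L=51-49=2
Lmax = max(-4, -1, 1, 7, 2)
= 7


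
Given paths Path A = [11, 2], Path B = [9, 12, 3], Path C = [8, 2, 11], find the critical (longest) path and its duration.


Path A: 11 + 2 = 13
Path B: 9 + 12 + 3 = 24
Path C: 8 + 2 + 11 = 21
Critical path = longest = max(13, 24, 21)
= 24 (Path B)


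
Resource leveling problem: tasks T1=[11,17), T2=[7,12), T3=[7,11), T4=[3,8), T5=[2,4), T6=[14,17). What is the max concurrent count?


Check each time point for overlaps:
  t=7: 3 tasks active (T2, T3, T4)
Max concurrent = 3


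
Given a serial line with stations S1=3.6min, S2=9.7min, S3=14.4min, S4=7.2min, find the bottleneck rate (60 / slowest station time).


Bottleneck = longest station time
Station times: [3.6, 9.7, 14.4, 7.2]
Max = 14.4 min
Rate = 60 / 14.4
= 4.17 units/hour (bottleneck: 14.4min)


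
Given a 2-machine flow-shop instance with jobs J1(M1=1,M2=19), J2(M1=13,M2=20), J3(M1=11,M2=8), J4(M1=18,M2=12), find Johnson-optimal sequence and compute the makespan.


Johnson's rule:
Group 1 (M1≤M2, sort by M1): ['J1', 'J2']
Group 2 (M1>M2, sort desc M2): ['J4', 'J3']
Sequence: J1 → J2 → J4 → J3
Makespan calculation:
  J1: M1 done=1, M2 done=20
  J2: M1 done=14, M2 done=40
  J4: M1 done=32, M2 done=52
  J3: M1 done=43, M2 done=60
= Sequence: J1 → J2 → J4 → J3, Makespan: 60


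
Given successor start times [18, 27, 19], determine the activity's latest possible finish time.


LF = min of all successor start times
Successors start at: [18, 27, 19]
LF = min(18, 27, 19)
= 18


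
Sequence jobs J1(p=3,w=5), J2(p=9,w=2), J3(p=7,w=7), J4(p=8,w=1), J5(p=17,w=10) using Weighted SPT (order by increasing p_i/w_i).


WSPT (Smith's rule): sort by p/w ascending
  J1: p/w = 3/5 = 0.600
  J3: p/w = 7/7 = 1.000
  J5: p/w = 17/10 = 1.700
  J2: p/w = 9/2 = 4.500
  J4: p/w = 8/1 = 8.000
Order: J1 → J3 → J5 → J2 → J4


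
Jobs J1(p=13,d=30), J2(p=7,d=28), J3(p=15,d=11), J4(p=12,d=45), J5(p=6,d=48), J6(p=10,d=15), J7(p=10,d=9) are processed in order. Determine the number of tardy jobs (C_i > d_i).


Completion vs due date:
  J1: C=13, d=30 → on time
  J2: C=20, d=28 → on time
  J3: C=35, d=11 → TARDY
  J4: C=47, d=45 → TARDY
  J5: C=53, d=48 → TARDY
  J6: C=63, d=15 → TARDY
  J7: C=73, d=9 → TARDY
Tardy jobs: J3, J4, J5, J6, J7
Count = 5


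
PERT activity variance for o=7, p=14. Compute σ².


σ² = ((p - o) / 6)² = (p - o)² / 36
= (14 - 7)² / 36
= 7² / 36
= 49 / 36
= 1.3611


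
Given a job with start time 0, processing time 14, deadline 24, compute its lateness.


Completion = 0 + 14 = 14
Lateness = C - d = 14 - 24
= -10


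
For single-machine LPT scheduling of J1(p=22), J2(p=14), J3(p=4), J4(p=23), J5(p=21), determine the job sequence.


LPT: sort by longest processing time first
  J4: p=23
  J1: p=22
  J5: p=21
  J2: p=14
  J3: p=4
Order: J4 → J1 → J5 → J2 → J3


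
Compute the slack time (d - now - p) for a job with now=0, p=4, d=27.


Slack = due - current_time - processing
= 27 - 0 - 4
= 23


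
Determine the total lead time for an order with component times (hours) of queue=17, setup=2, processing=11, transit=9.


Lead time = queue + setup + processing + transit
= 17 + 2 + 11 + 9
= 39 hours


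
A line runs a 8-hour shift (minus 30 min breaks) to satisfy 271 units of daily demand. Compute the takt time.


Available = 8×60 - 30 = 450 min
Takt time = 450 / 271
= 1.66 min/unit


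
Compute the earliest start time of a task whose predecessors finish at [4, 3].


ES = max of all predecessor completion times
Predecessors: [4, 3]
ES = max(4, 3)
= 4


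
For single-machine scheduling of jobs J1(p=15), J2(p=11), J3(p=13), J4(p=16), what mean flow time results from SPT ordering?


SPT order: J2 → J3 → J1 → J4
Completion times:
  J2: C=11
  J3: C=24
  J1: C=39
  J4: C=55
Sum = 129, n = 4
Mean flow = 129/4
= 32.25


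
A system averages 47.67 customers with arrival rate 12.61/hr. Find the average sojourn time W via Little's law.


Little's law: L = λW → W = L / λ
= 47.67 / 12.61
= 3.78 hours


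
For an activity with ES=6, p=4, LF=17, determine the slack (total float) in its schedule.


EF = ES + duration = 6 + 4 = 10
LS = LF - duration = 17 - 4 = 13
Total Float = LF - EF = 17 - 10
(or LS - ES = 13 - 6)
= 7


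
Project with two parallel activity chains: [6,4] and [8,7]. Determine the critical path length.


Path A: 6 + 4 = 10
Path B: 8 + 7 = 15
Critical path = longest = max(10, 15)
= 15 (Path B)


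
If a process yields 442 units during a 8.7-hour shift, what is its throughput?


Throughput = units / time
= 442 / 8.7
= 50.8 units/hour


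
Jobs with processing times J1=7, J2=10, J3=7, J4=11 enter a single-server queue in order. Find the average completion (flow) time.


Completion times:
  J1: completes at 7
  J2: completes at 17
  J3: completes at 24
  J4: completes at 35
Sum = 83
Average = 83/4
= 20.75


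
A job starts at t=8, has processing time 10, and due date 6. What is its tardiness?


Completion = start + processing = 8 + 10 = 18
Tardiness = max(0, C - d) = max(0, 18 - 6)
= max(0, 12)
= 12


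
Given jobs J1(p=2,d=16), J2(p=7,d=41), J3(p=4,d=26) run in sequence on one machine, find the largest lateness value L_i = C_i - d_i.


Lateness per job (L = C - d):
  J1: C=2, d=16, L=-14
  J2: C=9, d=41, L=-32
  J3: C=13, d=26, L=-13
Lmax = max(-14, -32, -13)
= -13


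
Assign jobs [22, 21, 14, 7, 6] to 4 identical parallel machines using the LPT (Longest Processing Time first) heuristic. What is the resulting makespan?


Jobs (LPT sorted): [22, 21, 14, 7, 6]
Machines: 4
  J=22 → Machine 1 (load: 0+22=22)
  J=21 → Machine 2 (load: 0+21=21)
  J=14 → Machine 3 (load: 0+14=14)
  J=7 → Machine 4 (load: 0+7=7)
  J=6 → Machine 4 (load: 7+6=13)
Machine loads: [22, 21, 14, 13]
Makespan = max = 22 time units


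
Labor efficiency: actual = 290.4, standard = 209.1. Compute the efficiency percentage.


Efficiency = (actual / standard) × 100
= (290.4 / 209.1) × 100
= 138.9%


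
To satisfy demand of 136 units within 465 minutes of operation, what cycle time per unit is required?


Cycle time = available time / demand
= 465 / 136
= 3.42 min/unit


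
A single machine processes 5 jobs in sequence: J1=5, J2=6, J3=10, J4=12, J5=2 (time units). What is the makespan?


Sequential makespan: sum all processing times
= 5 + 6 + 10 + 12 + 2
= 35 time units


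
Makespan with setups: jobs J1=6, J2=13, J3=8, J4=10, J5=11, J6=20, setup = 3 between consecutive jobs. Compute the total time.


Makespan = Σ processing + (n-1) × setup
= (6 + 13 + 8 + 10 + 11 + 20) + (6-1)×3
= 68 + 15
= 83 time units


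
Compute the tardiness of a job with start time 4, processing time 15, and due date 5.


Completion = start + processing = 4 + 15 = 19
Tardiness = max(0, C - d) = max(0, 19 - 5)
= max(0, 14)
= 14


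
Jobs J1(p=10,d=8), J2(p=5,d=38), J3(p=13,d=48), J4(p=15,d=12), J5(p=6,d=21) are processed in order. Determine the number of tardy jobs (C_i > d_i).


Completion vs due date:
  J1: C=10, d=8 → TARDY
  J2: C=15, d=38 → on time
  J3: C=28, d=48 → on time
  J4: C=43, d=12 → TARDY
  J5: C=49, d=21 → TARDY
Tardy jobs: J1, J4, J5
Count = 3


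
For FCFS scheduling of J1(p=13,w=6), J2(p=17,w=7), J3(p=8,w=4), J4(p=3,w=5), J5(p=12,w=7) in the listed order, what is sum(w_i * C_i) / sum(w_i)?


Completion times:
  J1: C=13, w×C=6×13=78
  J2: C=30, w×C=7×30=210
  J3: C=38, w×C=4×38=152
  J4: C=41, w×C=5×41=205
  J5: C=53, w×C=7×53=371
Sum w×C = 1016
Sum w = 29
Weighted avg = 1016/29
= 35.03


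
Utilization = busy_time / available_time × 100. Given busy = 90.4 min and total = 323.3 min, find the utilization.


Utilization = busy / total × 100
= 90.4 / 323.3 × 100
= 28.0%


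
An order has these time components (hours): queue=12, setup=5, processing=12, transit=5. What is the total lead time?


Lead time = queue + setup + processing + transit
= 12 + 5 + 12 + 5
= 34 hours


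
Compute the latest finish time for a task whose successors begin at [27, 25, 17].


LF = min of all successor start times
Successors start at: [27, 25, 17]
LF = min(27, 25, 17)
= 17


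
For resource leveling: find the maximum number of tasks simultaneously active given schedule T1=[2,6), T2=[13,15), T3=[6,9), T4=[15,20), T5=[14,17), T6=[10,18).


Check each time point for overlaps:
  t=14: 3 tasks active (T2, T5, T6)
Max concurrent = 3


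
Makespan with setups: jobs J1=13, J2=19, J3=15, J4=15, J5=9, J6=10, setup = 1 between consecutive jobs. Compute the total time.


Makespan = Σ processing + (n-1) × setup
= (13 + 19 + 15 + 15 + 9 + 10) + (6-1)×1
= 81 + 5
= 86 time units


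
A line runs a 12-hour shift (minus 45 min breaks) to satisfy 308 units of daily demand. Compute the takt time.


Available = 12×60 - 45 = 675 min
Takt time = 675 / 308
= 2.19 min/unit


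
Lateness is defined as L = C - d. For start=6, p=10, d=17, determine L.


Completion = 6 + 10 = 16
Lateness = C - d = 16 - 17
= -1


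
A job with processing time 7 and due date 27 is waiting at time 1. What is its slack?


Slack = due - current_time - processing
= 27 - 1 - 7
= 19


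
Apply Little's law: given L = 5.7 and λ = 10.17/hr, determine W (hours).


Little's law: L = λW → W = L / λ
= 5.7 / 10.17
= 0.56 hours


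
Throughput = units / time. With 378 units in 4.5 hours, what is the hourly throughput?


Throughput = units / time
= 378 / 4.5
= 84.0 units/hour


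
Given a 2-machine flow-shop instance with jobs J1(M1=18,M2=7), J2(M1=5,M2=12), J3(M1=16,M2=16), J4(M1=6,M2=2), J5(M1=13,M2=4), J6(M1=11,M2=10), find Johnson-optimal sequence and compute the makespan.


Johnson's rule:
Group 1 (M1≤M2, sort by M1): ['J2', 'J3']
Group 2 (M1>M2, sort desc M2): ['J6', 'J1', 'J5', 'J4']
Sequence: J2 → J3 → J6 → J1 → J5 → J4
Makespan calculation:
  J2: M1 done=5, M2 done=17
  J3: M1 done=21, M2 done=37
  J6: M1 done=32, M2 done=47
  J1: M1 done=50, M2 done=57
  J5: M1 done=63, M2 done=67
  J4: M1 done=69, M2 done=71
= Sequence: J2 → J3 → J6 → J1 → J5 → J4, Makespan: 71


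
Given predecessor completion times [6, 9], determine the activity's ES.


ES = max of all predecessor completion times
Predecessors: [6, 9]
ES = max(6, 9)
= 9


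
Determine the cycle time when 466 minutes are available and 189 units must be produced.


Cycle time = available time / demand
= 466 / 189
= 2.47 min/unit


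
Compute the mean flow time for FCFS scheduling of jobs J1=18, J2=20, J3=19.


Completion times:
  J1: completes at 18
  J2: completes at 38
  J3: completes at 57
Sum = 113
Average = 113/3
= 37.67


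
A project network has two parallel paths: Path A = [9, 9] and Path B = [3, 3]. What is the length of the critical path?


Path A: 9 + 9 = 18
Path B: 3 + 3 = 6
Critical path = longest = max(18, 6)
= 18 (Path A)


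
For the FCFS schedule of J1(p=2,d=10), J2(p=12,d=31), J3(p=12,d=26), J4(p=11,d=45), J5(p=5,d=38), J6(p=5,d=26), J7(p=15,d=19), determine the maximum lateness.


Lateness per job (L = C - d):
  J1: C=2, d=10, L=-8
  J2: C=14, d=31, L=-17
  J3: C=26, d=26, L=0
  J4: C=37, d=45, L=-8
  J5: C=42, d=38, L=4
  J6: C=47, d=26, L=21
  J7: C=62, d=19, L=43
Lmax = max(-8, -17, 0, -8, 4, 21, 43)
= 43
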